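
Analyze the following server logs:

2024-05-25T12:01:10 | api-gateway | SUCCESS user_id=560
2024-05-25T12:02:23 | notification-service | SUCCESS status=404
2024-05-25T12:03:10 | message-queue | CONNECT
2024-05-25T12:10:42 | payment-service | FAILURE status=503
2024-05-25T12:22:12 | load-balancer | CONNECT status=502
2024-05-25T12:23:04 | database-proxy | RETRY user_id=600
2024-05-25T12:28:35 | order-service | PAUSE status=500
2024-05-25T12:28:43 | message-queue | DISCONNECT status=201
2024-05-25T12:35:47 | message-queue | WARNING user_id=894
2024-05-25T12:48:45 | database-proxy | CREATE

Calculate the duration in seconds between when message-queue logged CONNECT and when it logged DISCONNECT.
1533

To find the time between events:

1. Locate the first CONNECT event for message-queue: 2024-05-25T12:03:10
2. Locate the first DISCONNECT event for message-queue: 2024-05-25T12:28:43
3. Calculate the difference: 2024-05-25T12:28:43 - 2024-05-25T12:03:10 = 1533 seconds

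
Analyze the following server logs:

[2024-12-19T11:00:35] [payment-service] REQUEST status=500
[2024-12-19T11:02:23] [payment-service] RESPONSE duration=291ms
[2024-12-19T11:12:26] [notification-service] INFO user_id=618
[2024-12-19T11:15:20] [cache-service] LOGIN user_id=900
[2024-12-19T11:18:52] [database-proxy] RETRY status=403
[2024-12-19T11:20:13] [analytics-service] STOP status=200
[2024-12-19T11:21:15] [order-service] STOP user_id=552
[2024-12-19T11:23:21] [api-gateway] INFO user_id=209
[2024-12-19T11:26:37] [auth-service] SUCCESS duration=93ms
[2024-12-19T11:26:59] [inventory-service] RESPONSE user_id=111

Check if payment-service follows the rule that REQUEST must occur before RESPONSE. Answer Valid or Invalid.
Valid

To validate ordering:

1. Required order: REQUEST → RESPONSE
2. Rule: REQUEST must occur before RESPONSE
3. Check actual order of events for payment-service
4. Result: Valid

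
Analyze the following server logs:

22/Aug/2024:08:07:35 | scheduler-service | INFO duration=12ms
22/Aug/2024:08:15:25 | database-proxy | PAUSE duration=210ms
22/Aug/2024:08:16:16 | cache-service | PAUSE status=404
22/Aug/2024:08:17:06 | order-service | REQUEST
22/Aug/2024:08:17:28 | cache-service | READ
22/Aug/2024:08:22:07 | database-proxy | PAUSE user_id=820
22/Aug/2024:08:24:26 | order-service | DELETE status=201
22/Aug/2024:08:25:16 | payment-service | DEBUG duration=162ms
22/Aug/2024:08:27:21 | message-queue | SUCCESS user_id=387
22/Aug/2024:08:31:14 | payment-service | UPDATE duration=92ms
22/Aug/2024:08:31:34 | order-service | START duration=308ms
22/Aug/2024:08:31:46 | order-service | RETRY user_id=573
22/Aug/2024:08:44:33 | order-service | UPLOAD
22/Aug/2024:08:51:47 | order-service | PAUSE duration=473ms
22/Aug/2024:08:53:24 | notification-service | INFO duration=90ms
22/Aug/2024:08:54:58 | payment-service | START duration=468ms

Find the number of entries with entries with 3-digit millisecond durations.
5

To find matching entries:

1. Pattern to match: entries with 3-digit millisecond durations
2. Scan each log entry for the pattern
3. Count matches: 5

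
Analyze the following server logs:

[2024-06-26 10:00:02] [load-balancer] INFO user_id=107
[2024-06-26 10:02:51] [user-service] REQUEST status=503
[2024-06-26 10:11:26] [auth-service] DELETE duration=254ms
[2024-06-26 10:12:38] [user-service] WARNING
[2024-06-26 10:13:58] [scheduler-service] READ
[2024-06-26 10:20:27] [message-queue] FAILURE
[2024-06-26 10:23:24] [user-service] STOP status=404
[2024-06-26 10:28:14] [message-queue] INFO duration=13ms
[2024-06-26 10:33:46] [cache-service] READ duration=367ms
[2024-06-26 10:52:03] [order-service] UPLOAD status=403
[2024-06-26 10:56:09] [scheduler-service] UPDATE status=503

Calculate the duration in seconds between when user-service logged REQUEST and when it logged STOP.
1233

To find the time between events:

1. Locate the first REQUEST event for user-service: 2024-06-26 10:02:51
2. Locate the first STOP event for user-service: 2024-06-26 10:23:24
3. Calculate the difference: 2024-06-26 10:23:24 - 2024-06-26 10:02:51 = 1233 seconds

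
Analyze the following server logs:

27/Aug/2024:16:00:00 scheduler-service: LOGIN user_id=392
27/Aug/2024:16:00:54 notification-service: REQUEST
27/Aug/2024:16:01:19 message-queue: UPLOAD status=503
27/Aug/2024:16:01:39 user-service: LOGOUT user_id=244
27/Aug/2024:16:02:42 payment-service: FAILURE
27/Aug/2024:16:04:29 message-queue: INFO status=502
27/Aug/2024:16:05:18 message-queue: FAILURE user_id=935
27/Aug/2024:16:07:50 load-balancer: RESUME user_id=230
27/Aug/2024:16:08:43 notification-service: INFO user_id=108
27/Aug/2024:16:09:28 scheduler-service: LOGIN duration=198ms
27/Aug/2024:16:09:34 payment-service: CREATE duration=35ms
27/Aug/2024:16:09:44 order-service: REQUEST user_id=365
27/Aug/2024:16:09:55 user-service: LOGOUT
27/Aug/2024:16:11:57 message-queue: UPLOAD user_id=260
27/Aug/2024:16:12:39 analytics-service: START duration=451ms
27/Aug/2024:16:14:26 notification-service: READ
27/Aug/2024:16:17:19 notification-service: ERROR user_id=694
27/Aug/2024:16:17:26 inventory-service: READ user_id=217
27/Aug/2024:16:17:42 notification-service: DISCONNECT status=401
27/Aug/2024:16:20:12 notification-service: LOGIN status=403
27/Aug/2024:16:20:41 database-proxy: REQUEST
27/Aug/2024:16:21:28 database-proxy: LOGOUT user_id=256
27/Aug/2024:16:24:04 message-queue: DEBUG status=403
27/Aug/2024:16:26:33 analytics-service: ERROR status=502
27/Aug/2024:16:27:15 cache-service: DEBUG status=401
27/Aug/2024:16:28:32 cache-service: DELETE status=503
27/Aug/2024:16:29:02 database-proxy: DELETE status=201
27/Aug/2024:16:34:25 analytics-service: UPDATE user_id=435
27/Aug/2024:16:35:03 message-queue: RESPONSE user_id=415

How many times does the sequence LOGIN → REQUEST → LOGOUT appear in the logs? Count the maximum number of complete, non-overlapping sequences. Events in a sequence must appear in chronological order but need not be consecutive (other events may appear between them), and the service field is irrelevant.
3

To count sequences:

1. Look for pattern: LOGIN → REQUEST → LOGOUT
2. Greedily scan the log in chronological order, matching each sequence element in turn (ignoring service)
3. Each time the full pattern completes, increment the count and restart matching from the next event
4. Complete non-overlapping sequences found: 3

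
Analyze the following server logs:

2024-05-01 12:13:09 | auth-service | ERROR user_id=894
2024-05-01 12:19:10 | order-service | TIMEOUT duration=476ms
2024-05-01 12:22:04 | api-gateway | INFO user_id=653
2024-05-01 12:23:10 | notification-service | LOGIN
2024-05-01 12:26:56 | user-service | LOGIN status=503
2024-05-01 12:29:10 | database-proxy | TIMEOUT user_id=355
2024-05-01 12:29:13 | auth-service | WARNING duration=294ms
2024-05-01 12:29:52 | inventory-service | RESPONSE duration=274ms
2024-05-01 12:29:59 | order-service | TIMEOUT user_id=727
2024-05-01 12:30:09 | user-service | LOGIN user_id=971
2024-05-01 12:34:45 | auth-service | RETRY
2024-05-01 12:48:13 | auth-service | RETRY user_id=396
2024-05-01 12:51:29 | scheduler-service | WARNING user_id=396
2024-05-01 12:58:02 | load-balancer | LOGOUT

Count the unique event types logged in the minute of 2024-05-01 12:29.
3

To count unique event types:

1. Filter events in the minute starting at 2024-05-01 12:29
2. Extract event types from matching entries
3. Count unique types: 3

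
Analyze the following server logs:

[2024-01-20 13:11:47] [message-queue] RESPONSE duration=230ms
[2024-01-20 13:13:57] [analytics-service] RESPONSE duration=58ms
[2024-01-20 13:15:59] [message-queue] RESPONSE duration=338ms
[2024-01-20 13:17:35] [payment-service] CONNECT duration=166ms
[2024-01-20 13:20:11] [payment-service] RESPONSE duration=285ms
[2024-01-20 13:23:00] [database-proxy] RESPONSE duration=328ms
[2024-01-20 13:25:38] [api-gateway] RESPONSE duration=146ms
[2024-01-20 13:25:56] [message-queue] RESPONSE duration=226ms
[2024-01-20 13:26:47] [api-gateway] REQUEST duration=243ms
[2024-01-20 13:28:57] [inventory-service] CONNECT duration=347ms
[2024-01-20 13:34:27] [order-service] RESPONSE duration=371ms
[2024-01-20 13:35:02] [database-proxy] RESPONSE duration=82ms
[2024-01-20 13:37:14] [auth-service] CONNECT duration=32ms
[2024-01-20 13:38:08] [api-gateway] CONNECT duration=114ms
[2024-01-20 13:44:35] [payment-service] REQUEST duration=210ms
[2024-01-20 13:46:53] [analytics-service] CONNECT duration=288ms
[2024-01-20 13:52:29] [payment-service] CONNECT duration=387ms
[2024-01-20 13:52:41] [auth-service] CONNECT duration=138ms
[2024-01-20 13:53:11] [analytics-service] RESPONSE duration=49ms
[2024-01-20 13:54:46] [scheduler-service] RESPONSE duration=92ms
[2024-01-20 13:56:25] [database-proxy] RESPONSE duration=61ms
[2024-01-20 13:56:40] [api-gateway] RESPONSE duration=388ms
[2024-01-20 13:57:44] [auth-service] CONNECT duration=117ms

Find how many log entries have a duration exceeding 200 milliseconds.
12

To count timeouts:

1. Threshold: 200ms
2. Extract duration from each log entry
3. Count entries where duration > 200
4. Timeout count: 12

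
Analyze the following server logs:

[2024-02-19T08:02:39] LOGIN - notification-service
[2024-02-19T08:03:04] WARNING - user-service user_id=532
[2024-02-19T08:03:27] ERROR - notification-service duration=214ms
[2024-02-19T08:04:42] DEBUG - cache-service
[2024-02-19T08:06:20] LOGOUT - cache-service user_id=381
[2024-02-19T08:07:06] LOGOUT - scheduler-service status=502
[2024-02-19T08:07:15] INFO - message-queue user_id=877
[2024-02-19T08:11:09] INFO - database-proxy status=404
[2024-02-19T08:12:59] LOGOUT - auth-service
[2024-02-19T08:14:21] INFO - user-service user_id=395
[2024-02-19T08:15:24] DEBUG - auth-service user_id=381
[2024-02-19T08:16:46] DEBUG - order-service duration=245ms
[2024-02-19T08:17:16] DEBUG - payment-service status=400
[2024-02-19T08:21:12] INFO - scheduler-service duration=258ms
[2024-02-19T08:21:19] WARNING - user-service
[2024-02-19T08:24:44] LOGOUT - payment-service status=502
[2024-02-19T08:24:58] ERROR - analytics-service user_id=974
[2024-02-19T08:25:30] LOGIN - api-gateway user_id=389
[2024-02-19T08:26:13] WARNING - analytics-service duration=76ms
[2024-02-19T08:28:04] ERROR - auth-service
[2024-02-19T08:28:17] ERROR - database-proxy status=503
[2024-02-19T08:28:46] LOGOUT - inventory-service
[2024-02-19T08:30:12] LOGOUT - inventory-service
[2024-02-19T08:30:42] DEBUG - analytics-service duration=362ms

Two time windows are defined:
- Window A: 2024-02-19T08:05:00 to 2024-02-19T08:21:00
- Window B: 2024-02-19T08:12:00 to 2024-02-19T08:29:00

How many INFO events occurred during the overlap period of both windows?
1

To find overlap events:

1. Window A: 2024-02-19T08:05:00 to 2024-02-19T08:21:00
2. Window B: 2024-02-19T08:12:00 to 2024-02-19T08:29:00
3. Overlap period: 2024-02-19T08:12:00 to 2024-02-19T08:21:00
4. Count INFO events in overlap: 1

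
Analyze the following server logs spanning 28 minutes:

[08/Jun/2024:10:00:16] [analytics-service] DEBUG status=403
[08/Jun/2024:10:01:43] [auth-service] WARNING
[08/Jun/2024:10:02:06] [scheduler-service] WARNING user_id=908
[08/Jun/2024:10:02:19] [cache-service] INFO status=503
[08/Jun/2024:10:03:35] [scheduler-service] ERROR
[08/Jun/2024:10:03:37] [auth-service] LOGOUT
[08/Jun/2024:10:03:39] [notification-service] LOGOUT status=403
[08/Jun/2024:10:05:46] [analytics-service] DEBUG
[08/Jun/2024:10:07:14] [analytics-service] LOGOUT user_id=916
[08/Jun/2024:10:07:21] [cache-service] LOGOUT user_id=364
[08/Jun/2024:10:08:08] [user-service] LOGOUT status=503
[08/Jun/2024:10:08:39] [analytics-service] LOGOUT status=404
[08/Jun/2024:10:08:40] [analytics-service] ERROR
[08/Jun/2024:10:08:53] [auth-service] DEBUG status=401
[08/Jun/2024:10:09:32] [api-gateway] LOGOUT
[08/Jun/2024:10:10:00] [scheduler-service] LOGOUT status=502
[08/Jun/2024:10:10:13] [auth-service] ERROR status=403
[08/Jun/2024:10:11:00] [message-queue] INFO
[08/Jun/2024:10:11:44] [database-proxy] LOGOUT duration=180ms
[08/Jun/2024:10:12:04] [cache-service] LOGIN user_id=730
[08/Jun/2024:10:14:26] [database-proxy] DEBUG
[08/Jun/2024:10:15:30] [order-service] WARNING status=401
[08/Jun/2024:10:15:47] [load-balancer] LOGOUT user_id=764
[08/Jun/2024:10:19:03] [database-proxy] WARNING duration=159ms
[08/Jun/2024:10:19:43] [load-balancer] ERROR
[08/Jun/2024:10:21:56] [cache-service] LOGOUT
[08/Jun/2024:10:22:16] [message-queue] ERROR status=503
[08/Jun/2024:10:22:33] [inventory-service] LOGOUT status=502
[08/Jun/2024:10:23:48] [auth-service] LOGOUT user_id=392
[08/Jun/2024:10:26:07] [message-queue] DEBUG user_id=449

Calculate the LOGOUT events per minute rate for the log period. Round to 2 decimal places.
0.46

To calculate the rate:

1. Count total LOGOUT events: 13
2. Total time period: 28 minutes
3. Rate = 13 / 28 = 0.46 events per minute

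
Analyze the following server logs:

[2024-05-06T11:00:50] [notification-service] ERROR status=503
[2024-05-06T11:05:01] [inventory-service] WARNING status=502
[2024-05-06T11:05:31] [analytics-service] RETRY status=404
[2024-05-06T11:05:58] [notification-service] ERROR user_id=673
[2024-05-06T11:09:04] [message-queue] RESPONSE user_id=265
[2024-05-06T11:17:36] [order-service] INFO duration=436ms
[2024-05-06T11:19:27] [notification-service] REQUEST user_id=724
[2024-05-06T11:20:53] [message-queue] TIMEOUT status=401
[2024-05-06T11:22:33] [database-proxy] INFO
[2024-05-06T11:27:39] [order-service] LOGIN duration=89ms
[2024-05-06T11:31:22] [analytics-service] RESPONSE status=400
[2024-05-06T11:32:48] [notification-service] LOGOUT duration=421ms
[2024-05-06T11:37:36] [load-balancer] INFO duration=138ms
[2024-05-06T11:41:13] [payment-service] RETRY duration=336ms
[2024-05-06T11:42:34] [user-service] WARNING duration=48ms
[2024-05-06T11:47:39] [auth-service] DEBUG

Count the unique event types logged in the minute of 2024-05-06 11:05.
3

To count unique event types:

1. Filter events in the minute starting at 2024-05-06 11:05
2. Extract event types from matching entries
3. Count unique types: 3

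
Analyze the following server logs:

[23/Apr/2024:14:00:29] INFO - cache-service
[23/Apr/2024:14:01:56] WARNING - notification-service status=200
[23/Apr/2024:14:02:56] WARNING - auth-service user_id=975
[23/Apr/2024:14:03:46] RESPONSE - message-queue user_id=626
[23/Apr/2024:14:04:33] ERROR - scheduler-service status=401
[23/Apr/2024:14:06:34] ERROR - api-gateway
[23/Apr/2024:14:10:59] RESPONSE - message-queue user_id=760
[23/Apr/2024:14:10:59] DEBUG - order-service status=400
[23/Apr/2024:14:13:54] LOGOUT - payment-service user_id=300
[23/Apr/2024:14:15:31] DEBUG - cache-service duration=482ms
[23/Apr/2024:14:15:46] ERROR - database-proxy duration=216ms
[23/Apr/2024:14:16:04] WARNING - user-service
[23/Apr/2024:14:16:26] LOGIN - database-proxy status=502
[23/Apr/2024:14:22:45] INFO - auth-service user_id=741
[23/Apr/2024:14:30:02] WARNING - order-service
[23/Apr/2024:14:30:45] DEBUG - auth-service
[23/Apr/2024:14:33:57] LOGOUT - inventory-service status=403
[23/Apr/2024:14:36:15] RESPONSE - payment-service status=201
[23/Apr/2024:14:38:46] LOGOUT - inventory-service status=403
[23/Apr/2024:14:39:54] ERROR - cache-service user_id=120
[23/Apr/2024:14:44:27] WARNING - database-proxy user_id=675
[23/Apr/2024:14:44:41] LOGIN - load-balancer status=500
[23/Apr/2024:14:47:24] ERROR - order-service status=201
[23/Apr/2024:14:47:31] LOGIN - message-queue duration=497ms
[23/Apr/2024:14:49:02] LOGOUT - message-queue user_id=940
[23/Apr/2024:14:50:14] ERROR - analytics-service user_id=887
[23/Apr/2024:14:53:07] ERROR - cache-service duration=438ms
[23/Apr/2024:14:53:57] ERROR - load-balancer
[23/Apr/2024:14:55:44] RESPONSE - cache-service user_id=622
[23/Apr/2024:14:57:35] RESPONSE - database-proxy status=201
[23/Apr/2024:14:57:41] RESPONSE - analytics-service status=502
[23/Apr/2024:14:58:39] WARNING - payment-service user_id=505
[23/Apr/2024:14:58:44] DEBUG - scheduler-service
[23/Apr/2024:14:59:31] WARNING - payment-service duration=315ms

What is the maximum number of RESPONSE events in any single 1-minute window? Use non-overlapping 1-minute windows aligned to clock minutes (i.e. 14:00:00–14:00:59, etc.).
2

To find the burst window:

1. Divide the log period into non-overlapping 1-minute windows starting at 14:00
2. Count RESPONSE events in each window
3. Find the window with maximum count
4. Maximum events in a window: 2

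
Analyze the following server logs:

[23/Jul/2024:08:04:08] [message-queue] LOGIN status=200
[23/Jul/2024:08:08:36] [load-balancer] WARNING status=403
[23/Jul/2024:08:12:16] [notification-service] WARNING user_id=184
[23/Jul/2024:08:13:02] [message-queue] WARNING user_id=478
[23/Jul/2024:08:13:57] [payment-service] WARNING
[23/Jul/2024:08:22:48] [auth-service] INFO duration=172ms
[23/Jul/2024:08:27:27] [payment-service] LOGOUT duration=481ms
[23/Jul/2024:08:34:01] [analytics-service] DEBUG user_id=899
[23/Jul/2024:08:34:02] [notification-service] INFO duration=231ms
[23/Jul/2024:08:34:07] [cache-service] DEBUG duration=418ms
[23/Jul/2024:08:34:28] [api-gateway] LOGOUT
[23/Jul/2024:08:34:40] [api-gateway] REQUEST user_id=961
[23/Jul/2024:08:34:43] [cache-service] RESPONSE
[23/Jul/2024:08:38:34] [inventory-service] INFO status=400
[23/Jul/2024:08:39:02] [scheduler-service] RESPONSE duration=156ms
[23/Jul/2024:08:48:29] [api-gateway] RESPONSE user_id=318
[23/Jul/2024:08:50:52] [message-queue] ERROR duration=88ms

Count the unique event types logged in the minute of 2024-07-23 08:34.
5

To count unique event types:

1. Filter events in the minute starting at 2024-07-23 08:34
2. Extract event types from matching entries
3. Count unique types: 5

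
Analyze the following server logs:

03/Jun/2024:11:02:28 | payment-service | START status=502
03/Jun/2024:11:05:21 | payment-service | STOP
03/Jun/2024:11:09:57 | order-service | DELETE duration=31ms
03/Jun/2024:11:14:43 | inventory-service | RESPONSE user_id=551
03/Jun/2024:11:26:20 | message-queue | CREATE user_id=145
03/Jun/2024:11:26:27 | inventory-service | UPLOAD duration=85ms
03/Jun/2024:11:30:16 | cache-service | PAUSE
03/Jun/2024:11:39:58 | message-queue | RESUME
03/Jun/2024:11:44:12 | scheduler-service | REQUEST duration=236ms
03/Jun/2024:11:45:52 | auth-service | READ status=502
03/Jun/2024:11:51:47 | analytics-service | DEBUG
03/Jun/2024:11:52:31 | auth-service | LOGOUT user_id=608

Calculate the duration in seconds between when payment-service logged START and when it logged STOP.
173

To find the time between events:

1. Locate the first START event for payment-service: 03/Jun/2024:11:02:28
2. Locate the first STOP event for payment-service: 03/Jun/2024:11:05:21
3. Calculate the difference: 03/Jun/2024:11:05:21 - 03/Jun/2024:11:02:28 = 173 seconds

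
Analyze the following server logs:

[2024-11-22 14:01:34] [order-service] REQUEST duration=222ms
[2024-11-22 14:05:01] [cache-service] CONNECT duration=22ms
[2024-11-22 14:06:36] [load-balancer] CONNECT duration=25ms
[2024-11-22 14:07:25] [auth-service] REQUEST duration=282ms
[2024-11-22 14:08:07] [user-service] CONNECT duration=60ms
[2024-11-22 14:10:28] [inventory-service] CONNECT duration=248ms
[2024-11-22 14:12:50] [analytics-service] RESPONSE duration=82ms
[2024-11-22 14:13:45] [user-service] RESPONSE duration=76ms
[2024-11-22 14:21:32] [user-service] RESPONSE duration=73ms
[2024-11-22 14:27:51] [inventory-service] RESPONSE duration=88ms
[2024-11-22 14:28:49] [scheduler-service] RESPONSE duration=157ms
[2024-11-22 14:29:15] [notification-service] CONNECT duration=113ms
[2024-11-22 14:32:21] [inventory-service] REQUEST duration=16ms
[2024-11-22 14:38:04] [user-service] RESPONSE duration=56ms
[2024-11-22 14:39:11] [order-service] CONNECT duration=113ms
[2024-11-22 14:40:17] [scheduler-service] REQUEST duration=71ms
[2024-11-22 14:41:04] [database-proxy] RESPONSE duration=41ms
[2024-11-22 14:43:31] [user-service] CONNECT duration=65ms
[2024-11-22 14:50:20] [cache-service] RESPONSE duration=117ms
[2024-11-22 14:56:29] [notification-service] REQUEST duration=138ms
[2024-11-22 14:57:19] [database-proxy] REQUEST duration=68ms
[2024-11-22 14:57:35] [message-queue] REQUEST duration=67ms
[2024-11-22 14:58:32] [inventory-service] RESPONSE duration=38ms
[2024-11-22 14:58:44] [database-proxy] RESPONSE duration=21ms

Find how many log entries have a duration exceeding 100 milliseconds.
8

To count timeouts:

1. Threshold: 100ms
2. Extract duration from each log entry
3. Count entries where duration > 100
4. Timeout count: 8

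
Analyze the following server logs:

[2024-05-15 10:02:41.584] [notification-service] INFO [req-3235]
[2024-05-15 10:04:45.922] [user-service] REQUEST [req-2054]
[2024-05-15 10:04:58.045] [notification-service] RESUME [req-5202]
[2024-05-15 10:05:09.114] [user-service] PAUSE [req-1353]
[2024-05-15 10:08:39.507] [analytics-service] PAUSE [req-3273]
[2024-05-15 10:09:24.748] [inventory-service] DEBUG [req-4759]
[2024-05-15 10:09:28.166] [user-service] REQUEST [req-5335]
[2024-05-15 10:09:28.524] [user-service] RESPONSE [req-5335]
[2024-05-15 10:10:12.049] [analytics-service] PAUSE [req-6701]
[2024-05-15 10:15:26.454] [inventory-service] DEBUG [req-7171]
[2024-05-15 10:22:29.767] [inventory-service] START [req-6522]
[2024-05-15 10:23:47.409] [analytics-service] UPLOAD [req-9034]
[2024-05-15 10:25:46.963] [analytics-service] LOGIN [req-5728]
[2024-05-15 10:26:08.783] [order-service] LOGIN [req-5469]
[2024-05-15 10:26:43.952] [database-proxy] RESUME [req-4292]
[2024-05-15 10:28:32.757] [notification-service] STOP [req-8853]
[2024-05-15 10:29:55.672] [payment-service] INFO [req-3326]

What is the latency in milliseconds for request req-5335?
358

To calculate latency:

1. Find REQUEST with id req-5335: 2024-05-15 10:09:28.166
2. Find RESPONSE with id req-5335: 2024-05-15 10:09:28.524
3. Latency: 2024-05-15 10:09:28.524 - 2024-05-15 10:09:28.166 = 358ms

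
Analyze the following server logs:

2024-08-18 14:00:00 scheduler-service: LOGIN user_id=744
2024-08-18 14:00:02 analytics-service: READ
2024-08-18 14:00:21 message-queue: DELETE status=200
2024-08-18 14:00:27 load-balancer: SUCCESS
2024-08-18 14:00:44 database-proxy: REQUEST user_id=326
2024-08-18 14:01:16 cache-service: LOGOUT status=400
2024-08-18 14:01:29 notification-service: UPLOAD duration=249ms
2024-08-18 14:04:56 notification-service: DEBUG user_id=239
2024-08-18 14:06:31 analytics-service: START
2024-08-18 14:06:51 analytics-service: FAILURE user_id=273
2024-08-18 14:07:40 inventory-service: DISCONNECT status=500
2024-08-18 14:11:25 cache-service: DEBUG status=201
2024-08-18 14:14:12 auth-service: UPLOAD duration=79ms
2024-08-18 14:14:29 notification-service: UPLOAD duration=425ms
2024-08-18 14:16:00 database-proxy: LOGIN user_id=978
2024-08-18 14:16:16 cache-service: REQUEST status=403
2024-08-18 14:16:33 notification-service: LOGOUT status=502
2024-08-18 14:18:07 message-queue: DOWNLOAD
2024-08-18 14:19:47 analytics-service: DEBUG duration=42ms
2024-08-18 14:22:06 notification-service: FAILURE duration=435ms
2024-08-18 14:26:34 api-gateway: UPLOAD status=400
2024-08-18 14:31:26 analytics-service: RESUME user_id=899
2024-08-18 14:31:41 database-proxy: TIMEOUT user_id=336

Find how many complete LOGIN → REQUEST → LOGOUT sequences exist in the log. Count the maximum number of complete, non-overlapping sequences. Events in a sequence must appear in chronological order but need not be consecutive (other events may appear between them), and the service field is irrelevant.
2

To count sequences:

1. Look for pattern: LOGIN → REQUEST → LOGOUT
2. Greedily scan the log in chronological order, matching each sequence element in turn (ignoring service)
3. Each time the full pattern completes, increment the count and restart matching from the next event
4. Complete non-overlapping sequences found: 2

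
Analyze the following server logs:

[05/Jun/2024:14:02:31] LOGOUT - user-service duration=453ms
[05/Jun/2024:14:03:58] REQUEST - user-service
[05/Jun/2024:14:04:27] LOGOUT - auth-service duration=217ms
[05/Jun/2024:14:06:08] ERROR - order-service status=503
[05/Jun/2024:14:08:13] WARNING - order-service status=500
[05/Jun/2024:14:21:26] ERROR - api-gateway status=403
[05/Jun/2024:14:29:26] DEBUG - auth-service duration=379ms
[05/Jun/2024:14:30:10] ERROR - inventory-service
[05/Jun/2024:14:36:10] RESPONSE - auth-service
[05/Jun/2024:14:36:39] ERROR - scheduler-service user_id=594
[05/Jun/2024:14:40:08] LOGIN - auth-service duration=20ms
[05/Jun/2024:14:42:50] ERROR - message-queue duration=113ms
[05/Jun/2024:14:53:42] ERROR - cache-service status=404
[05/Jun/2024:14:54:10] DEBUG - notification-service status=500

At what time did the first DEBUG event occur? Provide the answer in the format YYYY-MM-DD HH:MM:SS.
2024-06-05 14:29:26

To find the first event:

1. Filter for all DEBUG events
2. Sort by timestamp
3. Select the first one
4. Timestamp: 2024-06-05 14:29:26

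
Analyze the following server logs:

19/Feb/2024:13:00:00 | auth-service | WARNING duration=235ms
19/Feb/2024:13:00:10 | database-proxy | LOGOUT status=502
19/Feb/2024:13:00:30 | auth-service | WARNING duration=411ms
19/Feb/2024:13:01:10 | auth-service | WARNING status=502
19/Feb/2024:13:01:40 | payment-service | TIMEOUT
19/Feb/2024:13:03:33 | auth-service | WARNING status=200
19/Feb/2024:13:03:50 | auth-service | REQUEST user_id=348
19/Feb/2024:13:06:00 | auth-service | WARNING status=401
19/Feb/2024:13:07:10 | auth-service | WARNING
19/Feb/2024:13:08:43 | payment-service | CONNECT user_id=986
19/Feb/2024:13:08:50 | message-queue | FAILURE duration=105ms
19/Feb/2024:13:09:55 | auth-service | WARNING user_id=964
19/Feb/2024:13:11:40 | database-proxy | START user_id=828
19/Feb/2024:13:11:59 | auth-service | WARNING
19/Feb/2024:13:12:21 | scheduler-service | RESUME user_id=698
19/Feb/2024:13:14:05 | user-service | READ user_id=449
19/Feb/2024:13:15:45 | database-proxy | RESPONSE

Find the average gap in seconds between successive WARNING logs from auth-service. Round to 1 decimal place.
102.7

To calculate average interval:

1. Find all WARNING events for auth-service in order
2. Calculate time gaps between consecutive events
3. Compute mean of gaps: 719 / 7 = 102.7 seconds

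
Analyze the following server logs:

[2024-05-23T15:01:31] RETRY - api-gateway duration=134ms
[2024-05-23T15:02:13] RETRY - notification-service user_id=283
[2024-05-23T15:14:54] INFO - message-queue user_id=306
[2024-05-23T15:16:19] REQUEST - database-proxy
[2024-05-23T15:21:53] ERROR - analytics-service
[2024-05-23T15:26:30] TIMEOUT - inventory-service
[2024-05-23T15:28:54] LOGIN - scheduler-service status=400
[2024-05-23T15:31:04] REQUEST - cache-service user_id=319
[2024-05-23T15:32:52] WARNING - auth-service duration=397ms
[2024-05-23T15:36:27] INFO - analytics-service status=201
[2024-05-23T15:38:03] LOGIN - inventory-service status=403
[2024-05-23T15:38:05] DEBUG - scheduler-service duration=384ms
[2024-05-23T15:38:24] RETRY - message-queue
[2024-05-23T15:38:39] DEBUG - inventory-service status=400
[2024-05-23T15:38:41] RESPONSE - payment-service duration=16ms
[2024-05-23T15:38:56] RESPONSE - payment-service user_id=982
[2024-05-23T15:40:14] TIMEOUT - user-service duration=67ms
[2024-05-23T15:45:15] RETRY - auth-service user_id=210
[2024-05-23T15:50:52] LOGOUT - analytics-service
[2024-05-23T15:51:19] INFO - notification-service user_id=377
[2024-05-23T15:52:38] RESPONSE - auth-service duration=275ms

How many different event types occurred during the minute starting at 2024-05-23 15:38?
4

To count unique event types:

1. Filter events in the minute starting at 2024-05-23 15:38
2. Extract event types from matching entries
3. Count unique types: 4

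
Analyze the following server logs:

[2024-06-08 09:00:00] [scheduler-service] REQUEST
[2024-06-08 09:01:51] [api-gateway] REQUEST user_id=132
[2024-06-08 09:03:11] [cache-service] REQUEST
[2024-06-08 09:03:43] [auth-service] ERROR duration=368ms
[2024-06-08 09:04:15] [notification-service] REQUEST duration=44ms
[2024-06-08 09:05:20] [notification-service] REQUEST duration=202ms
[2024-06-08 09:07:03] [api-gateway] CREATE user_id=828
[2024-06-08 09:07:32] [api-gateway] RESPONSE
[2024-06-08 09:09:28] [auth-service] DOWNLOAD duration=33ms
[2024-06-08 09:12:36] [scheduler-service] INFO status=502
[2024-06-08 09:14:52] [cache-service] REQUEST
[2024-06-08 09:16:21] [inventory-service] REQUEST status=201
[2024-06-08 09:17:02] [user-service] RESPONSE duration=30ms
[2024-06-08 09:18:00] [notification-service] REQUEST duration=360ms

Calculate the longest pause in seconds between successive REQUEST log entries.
572

To find the longest gap:

1. Extract all REQUEST events in chronological order
2. Calculate time differences between consecutive events
3. Find the maximum difference
4. Longest gap: 572 seconds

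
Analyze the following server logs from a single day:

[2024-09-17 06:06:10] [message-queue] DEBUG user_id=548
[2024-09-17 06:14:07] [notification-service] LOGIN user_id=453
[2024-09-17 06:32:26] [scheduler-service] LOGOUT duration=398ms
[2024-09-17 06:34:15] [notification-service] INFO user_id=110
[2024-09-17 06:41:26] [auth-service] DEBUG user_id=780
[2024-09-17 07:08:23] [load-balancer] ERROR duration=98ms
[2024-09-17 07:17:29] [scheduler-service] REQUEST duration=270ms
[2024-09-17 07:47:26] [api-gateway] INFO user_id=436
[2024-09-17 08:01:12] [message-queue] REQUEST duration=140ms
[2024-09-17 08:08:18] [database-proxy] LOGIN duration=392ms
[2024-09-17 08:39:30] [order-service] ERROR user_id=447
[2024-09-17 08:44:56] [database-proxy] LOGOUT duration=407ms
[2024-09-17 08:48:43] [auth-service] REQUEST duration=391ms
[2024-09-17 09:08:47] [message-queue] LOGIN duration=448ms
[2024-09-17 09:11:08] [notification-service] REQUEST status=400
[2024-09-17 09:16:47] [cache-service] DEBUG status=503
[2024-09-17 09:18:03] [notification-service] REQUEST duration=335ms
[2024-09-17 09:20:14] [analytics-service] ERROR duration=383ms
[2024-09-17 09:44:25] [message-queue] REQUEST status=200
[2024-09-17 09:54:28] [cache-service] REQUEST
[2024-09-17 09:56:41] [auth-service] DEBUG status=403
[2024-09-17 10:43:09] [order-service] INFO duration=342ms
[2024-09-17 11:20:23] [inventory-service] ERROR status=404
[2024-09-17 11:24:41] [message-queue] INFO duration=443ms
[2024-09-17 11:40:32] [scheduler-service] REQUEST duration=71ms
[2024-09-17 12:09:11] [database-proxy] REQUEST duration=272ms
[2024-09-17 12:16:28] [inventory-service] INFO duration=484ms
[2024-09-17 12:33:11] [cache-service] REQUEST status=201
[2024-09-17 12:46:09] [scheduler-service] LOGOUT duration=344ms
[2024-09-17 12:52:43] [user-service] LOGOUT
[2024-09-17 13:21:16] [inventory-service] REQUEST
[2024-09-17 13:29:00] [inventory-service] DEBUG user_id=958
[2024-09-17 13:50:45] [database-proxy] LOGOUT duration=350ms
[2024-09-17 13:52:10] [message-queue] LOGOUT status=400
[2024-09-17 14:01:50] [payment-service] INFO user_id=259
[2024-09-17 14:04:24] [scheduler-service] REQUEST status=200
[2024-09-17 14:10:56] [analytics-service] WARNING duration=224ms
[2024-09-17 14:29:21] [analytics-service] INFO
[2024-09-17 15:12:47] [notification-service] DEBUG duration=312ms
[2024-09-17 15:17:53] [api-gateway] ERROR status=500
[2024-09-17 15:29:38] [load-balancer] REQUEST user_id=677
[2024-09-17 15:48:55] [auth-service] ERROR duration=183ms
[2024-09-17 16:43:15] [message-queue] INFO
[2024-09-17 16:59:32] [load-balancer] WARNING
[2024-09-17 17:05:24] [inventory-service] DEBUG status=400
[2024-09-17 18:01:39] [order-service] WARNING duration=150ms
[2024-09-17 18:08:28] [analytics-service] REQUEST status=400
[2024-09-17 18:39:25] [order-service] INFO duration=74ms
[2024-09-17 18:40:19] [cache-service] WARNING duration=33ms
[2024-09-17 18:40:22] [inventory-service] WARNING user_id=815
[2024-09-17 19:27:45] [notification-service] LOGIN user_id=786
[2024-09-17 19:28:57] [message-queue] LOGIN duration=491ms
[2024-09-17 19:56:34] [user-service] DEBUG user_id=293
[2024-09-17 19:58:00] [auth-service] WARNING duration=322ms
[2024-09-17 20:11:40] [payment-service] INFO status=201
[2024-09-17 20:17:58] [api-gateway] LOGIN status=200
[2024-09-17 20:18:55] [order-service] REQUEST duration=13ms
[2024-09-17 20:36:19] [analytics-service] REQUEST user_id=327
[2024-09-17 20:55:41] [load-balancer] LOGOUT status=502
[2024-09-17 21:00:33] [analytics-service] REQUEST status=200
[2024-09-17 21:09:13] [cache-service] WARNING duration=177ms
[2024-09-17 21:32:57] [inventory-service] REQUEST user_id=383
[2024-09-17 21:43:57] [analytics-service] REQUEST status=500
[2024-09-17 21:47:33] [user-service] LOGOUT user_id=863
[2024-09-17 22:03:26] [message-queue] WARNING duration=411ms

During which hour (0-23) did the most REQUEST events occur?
9

To find the peak hour:

1. Group all REQUEST events by hour
2. Count events in each hour
3. Find hour with maximum count
4. Peak hour: 9 (with 4 events)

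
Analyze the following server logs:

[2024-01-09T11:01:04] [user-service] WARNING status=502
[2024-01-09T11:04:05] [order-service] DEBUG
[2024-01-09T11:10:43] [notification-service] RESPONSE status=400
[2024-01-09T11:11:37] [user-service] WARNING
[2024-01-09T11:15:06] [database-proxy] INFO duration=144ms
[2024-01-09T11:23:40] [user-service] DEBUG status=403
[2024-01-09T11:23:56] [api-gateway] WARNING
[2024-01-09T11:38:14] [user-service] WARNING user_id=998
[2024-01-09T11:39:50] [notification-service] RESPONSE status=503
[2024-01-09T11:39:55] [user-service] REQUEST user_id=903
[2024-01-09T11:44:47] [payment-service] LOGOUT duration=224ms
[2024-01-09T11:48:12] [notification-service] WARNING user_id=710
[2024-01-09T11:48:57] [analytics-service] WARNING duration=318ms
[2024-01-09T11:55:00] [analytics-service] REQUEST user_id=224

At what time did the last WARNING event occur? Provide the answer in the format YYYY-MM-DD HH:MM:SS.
2024-01-09 11:48:57

To find the last event:

1. Filter for all WARNING events
2. Sort by timestamp
3. Select the last one
4. Timestamp: 2024-01-09 11:48:57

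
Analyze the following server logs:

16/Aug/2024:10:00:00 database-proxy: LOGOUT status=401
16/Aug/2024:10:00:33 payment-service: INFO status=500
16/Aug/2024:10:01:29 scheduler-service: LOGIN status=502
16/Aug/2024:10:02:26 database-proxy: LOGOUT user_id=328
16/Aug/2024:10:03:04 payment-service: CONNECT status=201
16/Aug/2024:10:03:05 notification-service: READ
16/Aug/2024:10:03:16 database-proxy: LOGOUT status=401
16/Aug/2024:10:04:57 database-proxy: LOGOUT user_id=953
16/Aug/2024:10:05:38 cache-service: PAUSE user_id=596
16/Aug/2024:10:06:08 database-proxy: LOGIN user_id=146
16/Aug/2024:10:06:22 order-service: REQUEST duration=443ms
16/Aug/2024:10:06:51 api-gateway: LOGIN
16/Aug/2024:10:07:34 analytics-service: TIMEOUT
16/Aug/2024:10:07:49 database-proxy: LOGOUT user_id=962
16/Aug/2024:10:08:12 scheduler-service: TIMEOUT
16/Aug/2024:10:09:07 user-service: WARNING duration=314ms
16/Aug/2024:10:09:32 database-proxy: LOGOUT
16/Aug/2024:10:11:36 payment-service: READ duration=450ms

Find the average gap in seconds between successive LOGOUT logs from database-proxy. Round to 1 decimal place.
114.4

To calculate average interval:

1. Find all LOGOUT events for database-proxy in order
2. Calculate time gaps between consecutive events
3. Compute mean of gaps: 572 / 5 = 114.4 seconds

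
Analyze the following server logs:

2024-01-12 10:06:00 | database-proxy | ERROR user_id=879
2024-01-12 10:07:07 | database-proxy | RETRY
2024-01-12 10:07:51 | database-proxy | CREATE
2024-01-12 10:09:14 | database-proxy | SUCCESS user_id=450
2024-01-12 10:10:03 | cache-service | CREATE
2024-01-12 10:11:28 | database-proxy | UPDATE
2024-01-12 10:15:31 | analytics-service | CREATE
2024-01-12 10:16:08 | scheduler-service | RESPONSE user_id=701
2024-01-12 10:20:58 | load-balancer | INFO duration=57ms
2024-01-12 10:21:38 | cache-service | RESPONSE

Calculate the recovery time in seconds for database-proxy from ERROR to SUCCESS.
194

To calculate recovery time:

1. Find ERROR event for database-proxy: 2024-01-12 10:06:00
2. Find next SUCCESS event for database-proxy: 2024-01-12 10:09:14
3. Recovery time: 2024-01-12 10:09:14 - 2024-01-12 10:06:00 = 194 seconds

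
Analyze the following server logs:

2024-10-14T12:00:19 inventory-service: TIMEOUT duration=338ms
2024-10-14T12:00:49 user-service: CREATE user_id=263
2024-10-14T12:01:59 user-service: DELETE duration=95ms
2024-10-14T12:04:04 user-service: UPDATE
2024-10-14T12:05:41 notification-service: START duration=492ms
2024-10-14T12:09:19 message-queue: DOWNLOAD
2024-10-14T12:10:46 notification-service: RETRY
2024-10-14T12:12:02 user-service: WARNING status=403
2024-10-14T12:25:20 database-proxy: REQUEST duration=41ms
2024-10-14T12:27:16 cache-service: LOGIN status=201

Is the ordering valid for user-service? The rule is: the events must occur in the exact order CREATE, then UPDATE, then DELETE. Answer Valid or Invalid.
Invalid

To validate ordering:

1. Required order: CREATE → UPDATE → DELETE
2. Rule: the events must occur in the exact order CREATE, then UPDATE, then DELETE
3. Check actual order of events for user-service
4. Result: Invalid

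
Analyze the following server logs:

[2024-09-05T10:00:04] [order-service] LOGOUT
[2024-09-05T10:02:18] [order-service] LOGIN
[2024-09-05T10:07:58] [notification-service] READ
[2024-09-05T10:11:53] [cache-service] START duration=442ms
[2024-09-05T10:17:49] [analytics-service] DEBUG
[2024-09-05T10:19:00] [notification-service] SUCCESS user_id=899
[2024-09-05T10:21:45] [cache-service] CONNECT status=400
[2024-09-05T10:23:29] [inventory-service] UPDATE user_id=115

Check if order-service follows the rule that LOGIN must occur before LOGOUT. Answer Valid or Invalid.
Invalid

To validate ordering:

1. Required order: LOGIN → LOGOUT
2. Rule: LOGIN must occur before LOGOUT
3. Check actual order of events for order-service
4. Result: Invalid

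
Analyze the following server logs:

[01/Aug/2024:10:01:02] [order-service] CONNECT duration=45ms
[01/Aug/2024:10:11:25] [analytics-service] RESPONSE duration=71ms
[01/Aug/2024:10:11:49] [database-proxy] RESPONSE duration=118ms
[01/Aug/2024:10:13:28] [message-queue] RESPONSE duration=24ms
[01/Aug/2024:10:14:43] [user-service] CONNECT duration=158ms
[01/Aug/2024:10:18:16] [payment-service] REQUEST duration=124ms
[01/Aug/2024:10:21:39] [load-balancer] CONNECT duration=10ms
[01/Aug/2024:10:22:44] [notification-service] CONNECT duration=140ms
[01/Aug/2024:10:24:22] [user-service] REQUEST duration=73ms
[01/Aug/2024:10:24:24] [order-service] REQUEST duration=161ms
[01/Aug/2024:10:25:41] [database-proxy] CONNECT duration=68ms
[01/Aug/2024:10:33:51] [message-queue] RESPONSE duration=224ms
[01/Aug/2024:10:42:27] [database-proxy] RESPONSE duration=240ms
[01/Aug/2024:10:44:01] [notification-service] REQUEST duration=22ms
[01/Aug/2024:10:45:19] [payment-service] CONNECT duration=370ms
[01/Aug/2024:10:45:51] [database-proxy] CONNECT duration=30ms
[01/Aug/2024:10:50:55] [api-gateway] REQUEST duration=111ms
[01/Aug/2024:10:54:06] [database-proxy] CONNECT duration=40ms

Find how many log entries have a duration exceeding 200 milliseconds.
3

To count timeouts:

1. Threshold: 200ms
2. Extract duration from each log entry
3. Count entries where duration > 200
4. Timeout count: 3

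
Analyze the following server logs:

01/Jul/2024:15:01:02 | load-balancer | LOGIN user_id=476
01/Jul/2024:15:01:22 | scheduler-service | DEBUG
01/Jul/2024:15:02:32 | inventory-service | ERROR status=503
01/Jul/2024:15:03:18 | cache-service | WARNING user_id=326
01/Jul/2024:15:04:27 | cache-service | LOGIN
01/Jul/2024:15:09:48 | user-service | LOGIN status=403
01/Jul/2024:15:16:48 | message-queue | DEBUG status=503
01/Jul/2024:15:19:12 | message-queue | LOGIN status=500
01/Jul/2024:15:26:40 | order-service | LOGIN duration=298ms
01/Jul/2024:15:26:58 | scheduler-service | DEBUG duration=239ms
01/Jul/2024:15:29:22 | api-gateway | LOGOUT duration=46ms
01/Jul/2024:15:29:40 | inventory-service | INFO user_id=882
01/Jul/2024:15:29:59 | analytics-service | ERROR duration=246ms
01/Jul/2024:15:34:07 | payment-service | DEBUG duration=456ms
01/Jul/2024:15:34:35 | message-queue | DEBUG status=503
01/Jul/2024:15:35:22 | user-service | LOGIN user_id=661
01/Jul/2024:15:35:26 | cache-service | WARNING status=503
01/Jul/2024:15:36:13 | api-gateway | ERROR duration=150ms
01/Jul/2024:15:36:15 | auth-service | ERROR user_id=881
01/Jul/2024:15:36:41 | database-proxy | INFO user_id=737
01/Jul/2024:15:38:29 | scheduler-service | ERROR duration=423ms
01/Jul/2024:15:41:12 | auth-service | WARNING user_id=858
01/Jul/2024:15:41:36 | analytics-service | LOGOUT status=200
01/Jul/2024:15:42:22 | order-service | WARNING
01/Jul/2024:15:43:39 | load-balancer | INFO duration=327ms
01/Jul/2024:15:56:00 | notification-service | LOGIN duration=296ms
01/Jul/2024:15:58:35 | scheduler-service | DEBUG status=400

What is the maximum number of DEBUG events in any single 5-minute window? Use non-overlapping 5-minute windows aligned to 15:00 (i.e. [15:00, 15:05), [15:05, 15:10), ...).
2

To find the burst window:

1. Divide the log period into non-overlapping 5-minute windows starting at 15:00
2. Count DEBUG events in each window
3. Find the window with maximum count
4. Maximum events in a window: 2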